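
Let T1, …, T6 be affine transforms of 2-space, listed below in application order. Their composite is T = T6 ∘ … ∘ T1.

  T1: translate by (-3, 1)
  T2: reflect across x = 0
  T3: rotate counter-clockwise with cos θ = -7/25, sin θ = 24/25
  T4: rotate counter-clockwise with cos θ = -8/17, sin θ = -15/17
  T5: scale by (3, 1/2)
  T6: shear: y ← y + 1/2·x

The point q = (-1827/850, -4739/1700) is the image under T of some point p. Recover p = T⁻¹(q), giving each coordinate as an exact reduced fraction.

p = (3, -9/2)

T1 = [1 0 -3; 0 1 1; 0 0 1]
T2·T1 = [-1 0 3; 0 1 1; 0 0 1]
T3·…·T1 = [7/25 -24/25 -9/5; -24/25 -7/25 13/5; 0 0 1]
T4·…·T1 = [-416/425 87/425 267/85; 87/425 416/425 31/85; 0 0 1]
T5·…·T1 = [-1248/425 261/425 801/85; 87/850 208/425 31/170; 0 0 1]
T6·…·T1 = [-1248/425 261/425 801/85; -1161/850 677/850 416/85; 0 0 1]
det M = -3/2; M⁻¹ = [-677/1275 174/425 3; -387/425 832/425 -1; 0 0 1]
M⁻¹ · (-1827/850, -4739/1700)ᵀ = (3, -9/2)ᵀ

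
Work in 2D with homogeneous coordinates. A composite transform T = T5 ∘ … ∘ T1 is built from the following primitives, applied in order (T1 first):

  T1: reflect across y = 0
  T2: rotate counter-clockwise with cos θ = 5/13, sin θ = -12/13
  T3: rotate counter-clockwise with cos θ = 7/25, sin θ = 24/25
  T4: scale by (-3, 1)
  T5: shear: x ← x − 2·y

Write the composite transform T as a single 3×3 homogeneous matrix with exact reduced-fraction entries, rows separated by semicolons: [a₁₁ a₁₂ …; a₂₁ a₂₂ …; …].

T = [-1041/325 538/325 0; 36/325 -323/325 0; 0 0 1]

T1 = [1 0 0; 0 -1 0; 0 0 1]
T2·T1 = [5/13 -12/13 0; -12/13 -5/13 0; 0 0 1]
T3·…·T1 = [323/325 36/325 0; 36/325 -323/325 0; 0 0 1]
T4·…·T1 = [-969/325 -108/325 0; 36/325 -323/325 0; 0 0 1]
T5·…·T1 = [-1041/325 538/325 0; 36/325 -323/325 0; 0 0 1]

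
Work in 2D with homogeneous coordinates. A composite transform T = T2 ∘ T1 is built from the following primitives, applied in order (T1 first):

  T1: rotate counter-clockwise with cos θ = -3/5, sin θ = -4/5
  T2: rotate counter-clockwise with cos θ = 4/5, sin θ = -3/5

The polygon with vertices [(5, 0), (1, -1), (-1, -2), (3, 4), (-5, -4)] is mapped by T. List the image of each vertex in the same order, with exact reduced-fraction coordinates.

image vertices: (-24/5, -7/5), (-31/25, 17/25), (2/5, 11/5), (-44/25, -117/25), (92/25, 131/25)

T1 rotate counter-clockwise with cos θ = -3/5, sin θ = -4/5: (5, 0) → (-3, -4); (1, -1) → (-7/5, -1/5); (-1, -2) → (-1, 2); (3, 4) → (7/5, -24/5); (-5, -4) → (-1/5, 32/5)
T2 rotate counter-clockwise with cos θ = 4/5, sin θ = -3/5: (-3, -4) → (-24/5, -7/5); (-7/5, -1/5) → (-31/25, 17/25); (-1, 2) → (2/5, 11/5); (7/5, -24/5) → (-44/25, -117/25); (-1/5, 32/5) → (92/25, 131/25)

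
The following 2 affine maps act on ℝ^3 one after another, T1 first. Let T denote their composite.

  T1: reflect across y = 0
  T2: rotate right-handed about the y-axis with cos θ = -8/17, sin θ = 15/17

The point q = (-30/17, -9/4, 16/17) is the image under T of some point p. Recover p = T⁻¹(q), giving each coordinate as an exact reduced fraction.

p = (0, 9/4, -2)

T1 = [1 0 0 0; 0 -1 0 0; 0 0 1 0; 0 0 0 1]
T2·T1 = [-8/17 0 15/17 0; 0 -1 0 0; -15/17 0 -8/17 0; 0 0 0 1]
det M = -1; M⁻¹ = [-8/17 0 -15/17 0; 0 -1 0 0; 15/17 0 -8/17 0; 0 0 0 1]
M⁻¹ · (-30/17, -9/4, 16/17)ᵀ = (0, 9/4, -2)ᵀ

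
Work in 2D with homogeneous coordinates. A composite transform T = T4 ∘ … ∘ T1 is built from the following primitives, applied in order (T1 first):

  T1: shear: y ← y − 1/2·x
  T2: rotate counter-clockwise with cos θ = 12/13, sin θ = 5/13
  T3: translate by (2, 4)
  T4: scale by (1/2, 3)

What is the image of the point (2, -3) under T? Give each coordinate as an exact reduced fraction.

T1 shear: y ← y − 1/2·x: (2, -3) → (2, -4)
T2 rotate counter-clockwise with cos θ = 12/13, sin θ = 5/13: (2, -4) → (44/13, -38/13)
T3 translate by (2, 4): (44/13, -38/13) → (70/13, 14/13)
T4 scale by (1/2, 3): (70/13, 14/13) → (35/13, 42/13)

T(p) = (35/13, 42/13)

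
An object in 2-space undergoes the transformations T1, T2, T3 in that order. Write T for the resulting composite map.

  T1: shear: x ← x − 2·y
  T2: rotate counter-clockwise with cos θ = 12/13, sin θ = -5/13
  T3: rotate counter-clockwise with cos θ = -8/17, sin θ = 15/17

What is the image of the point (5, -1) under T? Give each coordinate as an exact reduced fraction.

T(p) = (73/221, 1561/221)

T1 shear: x ← x − 2·y: (5, -1) → (7, -1)
T2 rotate counter-clockwise with cos θ = 12/13, sin θ = -5/13: (7, -1) → (79/13, -47/13)
T3 rotate counter-clockwise with cos θ = -8/17, sin θ = 15/17: (79/13, -47/13) → (73/221, 1561/221)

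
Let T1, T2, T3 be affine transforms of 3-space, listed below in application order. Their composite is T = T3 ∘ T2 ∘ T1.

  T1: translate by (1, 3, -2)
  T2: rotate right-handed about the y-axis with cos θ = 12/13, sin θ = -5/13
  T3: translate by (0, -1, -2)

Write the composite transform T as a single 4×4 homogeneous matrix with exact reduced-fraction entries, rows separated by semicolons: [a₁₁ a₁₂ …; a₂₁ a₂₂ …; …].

T1 = [1 0 0 1; 0 1 0 3; 0 0 1 -2; 0 0 0 1]
T2·T1 = [12/13 0 -5/13 22/13; 0 1 0 3; 5/13 0 12/13 -19/13; 0 0 0 1]
T3·…·T1 = [12/13 0 -5/13 22/13; 0 1 0 2; 5/13 0 12/13 -45/13; 0 0 0 1]

T = [12/13 0 -5/13 22/13; 0 1 0 2; 5/13 0 12/13 -45/13; 0 0 0 1]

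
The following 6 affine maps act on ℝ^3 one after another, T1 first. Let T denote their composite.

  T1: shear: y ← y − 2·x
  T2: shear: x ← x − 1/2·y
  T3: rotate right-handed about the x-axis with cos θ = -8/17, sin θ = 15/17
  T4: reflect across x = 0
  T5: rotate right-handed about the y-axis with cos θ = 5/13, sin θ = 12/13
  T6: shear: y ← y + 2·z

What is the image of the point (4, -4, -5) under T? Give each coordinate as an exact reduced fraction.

T1 shear: y ← y − 2·x: (4, -4, -5) → (4, -12, -5)
T2 shear: x ← x − 1/2·y: (4, -12, -5) → (10, -12, -5)
T3 rotate right-handed about the x-axis with cos θ = -8/17, sin θ = 15/17: (10, -12, -5) → (10, 171/17, -140/17)
T4 reflect across x = 0: (10, 171/17, -140/17) → (-10, 171/17, -140/17)
T5 rotate right-handed about the y-axis with cos θ = 5/13, sin θ = 12/13: (-10, 171/17, -140/17) → (-2530/221, 171/17, 1340/221)
T6 shear: y ← y + 2·z: (-2530/221, 171/17, 1340/221) → (-2530/221, 4903/221, 1340/221)

T(p) = (-2530/221, 4903/221, 1340/221)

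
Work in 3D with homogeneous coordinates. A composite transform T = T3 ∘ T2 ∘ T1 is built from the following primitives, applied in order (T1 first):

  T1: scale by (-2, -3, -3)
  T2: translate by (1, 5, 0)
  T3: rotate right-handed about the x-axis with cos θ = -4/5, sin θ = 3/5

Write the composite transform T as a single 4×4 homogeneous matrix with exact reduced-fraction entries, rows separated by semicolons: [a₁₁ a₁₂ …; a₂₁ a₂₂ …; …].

T1 = [-2 0 0 0; 0 -3 0 0; 0 0 -3 0; 0 0 0 1]
T2·T1 = [-2 0 0 1; 0 -3 0 5; 0 0 -3 0; 0 0 0 1]
T3·…·T1 = [-2 0 0 1; 0 12/5 9/5 -4; 0 -9/5 12/5 3; 0 0 0 1]

T = [-2 0 0 1; 0 12/5 9/5 -4; 0 -9/5 12/5 3; 0 0 0 1]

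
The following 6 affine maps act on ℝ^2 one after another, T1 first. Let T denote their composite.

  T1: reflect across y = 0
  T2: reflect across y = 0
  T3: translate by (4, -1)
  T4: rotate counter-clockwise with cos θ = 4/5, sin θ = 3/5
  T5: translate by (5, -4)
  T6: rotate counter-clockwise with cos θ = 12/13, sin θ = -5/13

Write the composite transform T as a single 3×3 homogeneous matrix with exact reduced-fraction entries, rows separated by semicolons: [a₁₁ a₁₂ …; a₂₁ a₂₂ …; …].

T1 = [1 0 0; 0 -1 0; 0 0 1]
T2·T1 = [1 0 0; 0 1 0; 0 0 1]
T3·…·T1 = [1 0 4; 0 1 -1; 0 0 1]
T4·…·T1 = [4/5 -3/5 19/5; 3/5 4/5 8/5; 0 0 1]
T5·…·T1 = [4/5 -3/5 44/5; 3/5 4/5 -12/5; 0 0 1]
T6·…·T1 = [63/65 -16/65 36/5; 16/65 63/65 -28/5; 0 0 1]

T = [63/65 -16/65 36/5; 16/65 63/65 -28/5; 0 0 1]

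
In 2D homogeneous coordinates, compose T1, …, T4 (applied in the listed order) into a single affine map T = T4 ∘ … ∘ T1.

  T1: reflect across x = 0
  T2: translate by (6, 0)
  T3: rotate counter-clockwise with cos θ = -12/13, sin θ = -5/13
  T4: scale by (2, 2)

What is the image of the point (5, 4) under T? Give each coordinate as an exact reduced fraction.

T1 reflect across x = 0: (5, 4) → (-5, 4)
T2 translate by (6, 0): (-5, 4) → (1, 4)
T3 rotate counter-clockwise with cos θ = -12/13, sin θ = -5/13: (1, 4) → (8/13, -53/13)
T4 scale by (2, 2): (8/13, -53/13) → (16/13, -106/13)

T(p) = (16/13, -106/13)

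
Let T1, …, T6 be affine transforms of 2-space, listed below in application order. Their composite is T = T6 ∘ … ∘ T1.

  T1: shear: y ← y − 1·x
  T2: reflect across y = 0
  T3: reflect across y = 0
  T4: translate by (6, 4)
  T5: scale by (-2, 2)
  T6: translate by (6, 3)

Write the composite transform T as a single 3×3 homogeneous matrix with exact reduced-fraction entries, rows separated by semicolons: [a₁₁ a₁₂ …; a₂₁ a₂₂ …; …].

T = [-2 0 -6; -2 2 11; 0 0 1]

T1 = [1 0 0; -1 1 0; 0 0 1]
T2·T1 = [1 0 0; 1 -1 0; 0 0 1]
T3·…·T1 = [1 0 0; -1 1 0; 0 0 1]
T4·…·T1 = [1 0 6; -1 1 4; 0 0 1]
T5·…·T1 = [-2 0 -12; -2 2 8; 0 0 1]
T6·…·T1 = [-2 0 -6; -2 2 11; 0 0 1]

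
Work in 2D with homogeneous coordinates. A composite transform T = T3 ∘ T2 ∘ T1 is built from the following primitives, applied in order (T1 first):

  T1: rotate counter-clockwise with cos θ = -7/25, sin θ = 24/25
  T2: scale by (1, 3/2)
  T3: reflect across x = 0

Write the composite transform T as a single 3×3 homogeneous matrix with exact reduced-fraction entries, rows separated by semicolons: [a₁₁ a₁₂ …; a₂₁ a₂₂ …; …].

T = [7/25 24/25 0; 36/25 -21/50 0; 0 0 1]

T1 = [-7/25 -24/25 0; 24/25 -7/25 0; 0 0 1]
T2·T1 = [-7/25 -24/25 0; 36/25 -21/50 0; 0 0 1]
T3·…·T1 = [7/25 24/25 0; 36/25 -21/50 0; 0 0 1]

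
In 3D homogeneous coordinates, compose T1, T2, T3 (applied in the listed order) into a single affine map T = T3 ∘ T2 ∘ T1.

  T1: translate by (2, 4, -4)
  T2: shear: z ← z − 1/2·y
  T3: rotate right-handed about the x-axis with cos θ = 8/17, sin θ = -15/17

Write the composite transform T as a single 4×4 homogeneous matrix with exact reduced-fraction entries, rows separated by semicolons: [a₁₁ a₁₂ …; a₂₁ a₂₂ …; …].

T1 = [1 0 0 2; 0 1 0 4; 0 0 1 -4; 0 0 0 1]
T2·T1 = [1 0 0 2; 0 1 0 4; 0 -1/2 1 -6; 0 0 0 1]
T3·…·T1 = [1 0 0 2; 0 1/34 15/17 -58/17; 0 -19/17 8/17 -108/17; 0 0 0 1]

T = [1 0 0 2; 0 1/34 15/17 -58/17; 0 -19/17 8/17 -108/17; 0 0 0 1]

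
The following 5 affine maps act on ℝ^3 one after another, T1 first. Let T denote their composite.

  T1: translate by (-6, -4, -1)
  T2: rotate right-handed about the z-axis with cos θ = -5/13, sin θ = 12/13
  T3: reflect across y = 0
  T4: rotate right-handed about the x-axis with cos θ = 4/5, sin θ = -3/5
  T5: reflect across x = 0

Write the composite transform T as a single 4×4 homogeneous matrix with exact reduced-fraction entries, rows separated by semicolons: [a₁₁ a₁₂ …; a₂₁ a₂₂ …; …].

T1 = [1 0 0 -6; 0 1 0 -4; 0 0 1 -1; 0 0 0 1]
T2·T1 = [-5/13 -12/13 0 6; 12/13 -5/13 0 -4; 0 0 1 -1; 0 0 0 1]
T3·…·T1 = [-5/13 -12/13 0 6; -12/13 5/13 0 4; 0 0 1 -1; 0 0 0 1]
T4·…·T1 = [-5/13 -12/13 0 6; -48/65 4/13 3/5 13/5; 36/65 -3/13 4/5 -16/5; 0 0 0 1]
T5·…·T1 = [5/13 12/13 0 -6; -48/65 4/13 3/5 13/5; 36/65 -3/13 4/5 -16/5; 0 0 0 1]

T = [5/13 12/13 0 -6; -48/65 4/13 3/5 13/5; 36/65 -3/13 4/5 -16/5; 0 0 0 1]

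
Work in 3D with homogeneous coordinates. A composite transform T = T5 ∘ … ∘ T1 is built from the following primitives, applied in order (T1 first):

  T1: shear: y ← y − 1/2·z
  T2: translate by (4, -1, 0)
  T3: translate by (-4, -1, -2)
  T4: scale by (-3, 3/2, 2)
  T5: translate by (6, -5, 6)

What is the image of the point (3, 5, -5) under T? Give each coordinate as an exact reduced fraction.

T1 shear: y ← y − 1/2·z: (3, 5, -5) → (3, 15/2, -5)
T2 translate by (4, -1, 0): (3, 15/2, -5) → (7, 13/2, -5)
T3 translate by (-4, -1, -2): (7, 13/2, -5) → (3, 11/2, -7)
T4 scale by (-3, 3/2, 2): (3, 11/2, -7) → (-9, 33/4, -14)
T5 translate by (6, -5, 6): (-9, 33/4, -14) → (-3, 13/4, -8)

T(p) = (-3, 13/4, -8)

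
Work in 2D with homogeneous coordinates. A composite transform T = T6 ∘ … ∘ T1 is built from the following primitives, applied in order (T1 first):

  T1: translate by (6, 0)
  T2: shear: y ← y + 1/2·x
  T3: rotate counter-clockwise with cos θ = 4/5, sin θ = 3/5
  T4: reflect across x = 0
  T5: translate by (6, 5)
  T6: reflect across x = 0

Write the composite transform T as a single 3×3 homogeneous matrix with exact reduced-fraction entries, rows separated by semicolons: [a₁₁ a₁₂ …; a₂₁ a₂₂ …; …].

T = [1/2 -3/5 -3; 1 4/5 11; 0 0 1]

T1 = [1 0 6; 0 1 0; 0 0 1]
T2·T1 = [1 0 6; 1/2 1 3; 0 0 1]
T3·…·T1 = [1/2 -3/5 3; 1 4/5 6; 0 0 1]
T4·…·T1 = [-1/2 3/5 -3; 1 4/5 6; 0 0 1]
T5·…·T1 = [-1/2 3/5 3; 1 4/5 11; 0 0 1]
T6·…·T1 = [1/2 -3/5 -3; 1 4/5 11; 0 0 1]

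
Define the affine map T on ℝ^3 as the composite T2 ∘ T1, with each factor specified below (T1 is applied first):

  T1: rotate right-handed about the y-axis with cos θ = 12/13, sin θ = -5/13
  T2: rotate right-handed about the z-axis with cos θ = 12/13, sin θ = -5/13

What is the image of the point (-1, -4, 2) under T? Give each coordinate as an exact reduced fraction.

T1 rotate right-handed about the y-axis with cos θ = 12/13, sin θ = -5/13: (-1, -4, 2) → (-22/13, -4, 19/13)
T2 rotate right-handed about the z-axis with cos θ = 12/13, sin θ = -5/13: (-22/13, -4, 19/13) → (-524/169, -514/169, 19/13)

T(p) = (-524/169, -514/169, 19/13)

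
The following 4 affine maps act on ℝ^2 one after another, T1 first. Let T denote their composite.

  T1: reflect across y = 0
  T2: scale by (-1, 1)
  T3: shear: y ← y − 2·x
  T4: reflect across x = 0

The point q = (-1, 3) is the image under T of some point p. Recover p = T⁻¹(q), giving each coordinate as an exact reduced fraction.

p = (-1, -5)

T1 = [1 0 0; 0 -1 0; 0 0 1]
T2·T1 = [-1 0 0; 0 -1 0; 0 0 1]
T3·…·T1 = [-1 0 0; 2 -1 0; 0 0 1]
T4·…·T1 = [1 0 0; 2 -1 0; 0 0 1]
det M = -1; M⁻¹ = [1 0 0; 2 -1 0; 0 0 1]
M⁻¹ · (-1, 3)ᵀ = (-1, -5)ᵀ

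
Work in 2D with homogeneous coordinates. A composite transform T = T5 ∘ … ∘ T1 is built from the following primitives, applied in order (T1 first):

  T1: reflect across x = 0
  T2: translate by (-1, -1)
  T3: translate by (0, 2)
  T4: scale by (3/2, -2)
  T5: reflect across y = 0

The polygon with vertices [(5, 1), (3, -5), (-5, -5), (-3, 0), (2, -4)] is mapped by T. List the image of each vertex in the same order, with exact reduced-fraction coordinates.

image vertices: (-9, 4), (-6, -8), (6, -8), (3, 2), (-9/2, -6)

T1 reflect across x = 0: (5, 1) → (-5, 1); (3, -5) → (-3, -5); (-5, -5) → (5, -5); (-3, 0) → (3, 0); (2, -4) → (-2, -4)
T2 translate by (-1, -1): (-5, 1) → (-6, 0); (-3, -5) → (-4, -6); (5, -5) → (4, -6); (3, 0) → (2, -1); (-2, -4) → (-3, -5)
T3 translate by (0, 2): (-6, 0) → (-6, 2); (-4, -6) → (-4, -4); (4, -6) → (4, -4); (2, -1) → (2, 1); (-3, -5) → (-3, -3)
T4 scale by (3/2, -2): (-6, 2) → (-9, -4); (-4, -4) → (-6, 8); (4, -4) → (6, 8); (2, 1) → (3, -2); (-3, -3) → (-9/2, 6)
T5 reflect across y = 0: (-9, -4) → (-9, 4); (-6, 8) → (-6, -8); (6, 8) → (6, -8); (3, -2) → (3, 2); (-9/2, 6) → (-9/2, -6)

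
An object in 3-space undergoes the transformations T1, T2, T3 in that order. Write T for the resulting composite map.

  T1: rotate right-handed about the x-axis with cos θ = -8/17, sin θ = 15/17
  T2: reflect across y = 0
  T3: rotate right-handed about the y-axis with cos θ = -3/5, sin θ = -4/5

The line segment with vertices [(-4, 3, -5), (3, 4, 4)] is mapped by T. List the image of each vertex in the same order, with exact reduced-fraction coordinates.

image vertices: (-8/5, -3, -31/5), (-53/17, 92/17, 24/17)

T1 rotate right-handed about the x-axis with cos θ = -8/17, sin θ = 15/17: (-4, 3, -5) → (-4, 3, 5); (3, 4, 4) → (3, -92/17, 28/17)
T2 reflect across y = 0: (-4, 3, 5) → (-4, -3, 5); (3, -92/17, 28/17) → (3, 92/17, 28/17)
T3 rotate right-handed about the y-axis with cos θ = -3/5, sin θ = -4/5: (-4, -3, 5) → (-8/5, -3, -31/5); (3, 92/17, 28/17) → (-53/17, 92/17, 24/17)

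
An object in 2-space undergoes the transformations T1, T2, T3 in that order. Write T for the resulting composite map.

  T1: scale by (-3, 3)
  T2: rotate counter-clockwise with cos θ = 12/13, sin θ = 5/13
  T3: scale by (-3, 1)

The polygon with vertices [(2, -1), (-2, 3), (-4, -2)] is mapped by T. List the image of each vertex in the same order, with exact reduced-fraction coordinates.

T1 scale by (-3, 3): (2, -1) → (-6, -3); (-2, 3) → (6, 9); (-4, -2) → (12, -6)
T2 rotate counter-clockwise with cos θ = 12/13, sin θ = 5/13: (-6, -3) → (-57/13, -66/13); (6, 9) → (27/13, 138/13); (12, -6) → (174/13, -12/13)
T3 scale by (-3, 1): (-57/13, -66/13) → (171/13, -66/13); (27/13, 138/13) → (-81/13, 138/13); (174/13, -12/13) → (-522/13, -12/13)

image vertices: (171/13, -66/13), (-81/13, 138/13), (-522/13, -12/13)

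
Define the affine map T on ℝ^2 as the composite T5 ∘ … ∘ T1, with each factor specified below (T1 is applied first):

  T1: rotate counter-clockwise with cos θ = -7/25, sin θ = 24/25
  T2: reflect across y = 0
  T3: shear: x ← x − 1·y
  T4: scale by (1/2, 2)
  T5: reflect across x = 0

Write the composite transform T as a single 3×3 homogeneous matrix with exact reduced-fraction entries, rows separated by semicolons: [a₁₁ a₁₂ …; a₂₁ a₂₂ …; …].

T1 = [-7/25 -24/25 0; 24/25 -7/25 0; 0 0 1]
T2·T1 = [-7/25 -24/25 0; -24/25 7/25 0; 0 0 1]
T3·…·T1 = [17/25 -31/25 0; -24/25 7/25 0; 0 0 1]
T4·…·T1 = [17/50 -31/50 0; -48/25 14/25 0; 0 0 1]
T5·…·T1 = [-17/50 31/50 0; -48/25 14/25 0; 0 0 1]

T = [-17/50 31/50 0; -48/25 14/25 0; 0 0 1]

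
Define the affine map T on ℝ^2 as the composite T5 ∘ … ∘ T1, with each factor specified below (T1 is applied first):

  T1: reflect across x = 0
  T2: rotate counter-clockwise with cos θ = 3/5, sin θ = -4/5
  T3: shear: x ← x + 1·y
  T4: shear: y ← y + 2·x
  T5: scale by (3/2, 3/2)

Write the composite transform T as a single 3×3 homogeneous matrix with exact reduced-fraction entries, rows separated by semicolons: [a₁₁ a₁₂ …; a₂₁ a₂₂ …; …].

T1 = [-1 0 0; 0 1 0; 0 0 1]
T2·T1 = [-3/5 4/5 0; 4/5 3/5 0; 0 0 1]
T3·…·T1 = [1/5 7/5 0; 4/5 3/5 0; 0 0 1]
T4·…·T1 = [1/5 7/5 0; 6/5 17/5 0; 0 0 1]
T5·…·T1 = [3/10 21/10 0; 9/5 51/10 0; 0 0 1]

T = [3/10 21/10 0; 9/5 51/10 0; 0 0 1]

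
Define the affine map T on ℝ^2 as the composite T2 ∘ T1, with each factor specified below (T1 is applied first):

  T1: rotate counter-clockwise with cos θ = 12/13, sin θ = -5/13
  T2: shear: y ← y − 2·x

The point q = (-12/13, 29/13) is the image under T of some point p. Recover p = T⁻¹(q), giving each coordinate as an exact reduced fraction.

T1 = [12/13 5/13 0; -5/13 12/13 0; 0 0 1]
T2·T1 = [12/13 5/13 0; -29/13 2/13 0; 0 0 1]
det M = 1; M⁻¹ = [2/13 -5/13 0; 29/13 12/13 0; 0 0 1]
M⁻¹ · (-12/13, 29/13)ᵀ = (-1, 0)ᵀ

p = (-1, 0)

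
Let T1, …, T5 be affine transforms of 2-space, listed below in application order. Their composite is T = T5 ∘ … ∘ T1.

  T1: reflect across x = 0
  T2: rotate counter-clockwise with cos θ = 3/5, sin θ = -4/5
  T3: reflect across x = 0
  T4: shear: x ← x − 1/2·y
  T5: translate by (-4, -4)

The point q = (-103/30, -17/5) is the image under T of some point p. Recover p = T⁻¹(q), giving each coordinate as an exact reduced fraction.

p = (1, -1/3)

T1 = [-1 0 0; 0 1 0; 0 0 1]
T2·T1 = [-3/5 4/5 0; 4/5 3/5 0; 0 0 1]
T3·…·T1 = [3/5 -4/5 0; 4/5 3/5 0; 0 0 1]
T4·…·T1 = [1/5 -11/10 0; 4/5 3/5 0; 0 0 1]
T5·…·T1 = [1/5 -11/10 -4; 4/5 3/5 -4; 0 0 1]
det M = 1; M⁻¹ = [3/5 11/10 34/5; -4/5 1/5 -12/5; 0 0 1]
M⁻¹ · (-103/30, -17/5)ᵀ = (1, -1/3)ᵀ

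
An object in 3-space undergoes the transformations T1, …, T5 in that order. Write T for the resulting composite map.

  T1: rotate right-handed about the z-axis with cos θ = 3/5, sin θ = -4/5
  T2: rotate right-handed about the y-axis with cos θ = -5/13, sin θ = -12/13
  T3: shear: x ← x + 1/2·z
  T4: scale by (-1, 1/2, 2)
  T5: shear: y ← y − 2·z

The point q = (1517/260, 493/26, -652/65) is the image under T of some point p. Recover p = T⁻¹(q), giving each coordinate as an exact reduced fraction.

p = (-1/4, -4, 5)

T1 = [3/5 4/5 0 0; -4/5 3/5 0 0; 0 0 1 0; 0 0 0 1]
T2·T1 = [-3/13 -4/13 -12/13 0; -4/5 3/5 0 0; 36/65 48/65 -5/13 0; 0 0 0 1]
T3·…·T1 = [3/65 4/65 -29/26 0; -4/5 3/5 0 0; 36/65 48/65 -5/13 0; 0 0 0 1]
T4·…·T1 = [-3/65 -4/65 29/26 0; -2/5 3/10 0 0; 72/65 96/65 -10/13 0; 0 0 0 1]
T5·…·T1 = [-3/65 -4/65 29/26 0; -34/13 -69/26 20/13 0; 72/65 96/65 -10/13 0; 0 0 0 1]
det M = -1; M⁻¹ = [3/13 -8/5 -149/52 0; 4/13 6/5 37/13 0; 12/13 0 1/26 0; 0 0 0 1]
M⁻¹ · (1517/260, 493/26, -652/65)ᵀ = (-1/4, -4, 5)ᵀ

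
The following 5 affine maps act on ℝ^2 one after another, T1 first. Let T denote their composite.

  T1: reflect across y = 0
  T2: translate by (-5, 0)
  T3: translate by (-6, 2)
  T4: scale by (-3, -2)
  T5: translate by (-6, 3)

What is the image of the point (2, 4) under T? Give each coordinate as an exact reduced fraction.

T(p) = (21, 7)

T1 reflect across y = 0: (2, 4) → (2, -4)
T2 translate by (-5, 0): (2, -4) → (-3, -4)
T3 translate by (-6, 2): (-3, -4) → (-9, -2)
T4 scale by (-3, -2): (-9, -2) → (27, 4)
T5 translate by (-6, 3): (27, 4) → (21, 7)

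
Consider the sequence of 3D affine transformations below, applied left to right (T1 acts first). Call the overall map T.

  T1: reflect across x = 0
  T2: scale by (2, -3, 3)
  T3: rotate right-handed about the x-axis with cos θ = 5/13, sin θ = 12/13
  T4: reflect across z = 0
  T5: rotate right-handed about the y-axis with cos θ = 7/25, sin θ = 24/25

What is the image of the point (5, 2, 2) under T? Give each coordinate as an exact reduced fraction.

T(p) = (98/325, -102/13, 3414/325)

T1 reflect across x = 0: (5, 2, 2) → (-5, 2, 2)
T2 scale by (2, -3, 3): (-5, 2, 2) → (-10, -6, 6)
T3 rotate right-handed about the x-axis with cos θ = 5/13, sin θ = 12/13: (-10, -6, 6) → (-10, -102/13, -42/13)
T4 reflect across z = 0: (-10, -102/13, -42/13) → (-10, -102/13, 42/13)
T5 rotate right-handed about the y-axis with cos θ = 7/25, sin θ = 24/25: (-10, -102/13, 42/13) → (98/325, -102/13, 3414/325)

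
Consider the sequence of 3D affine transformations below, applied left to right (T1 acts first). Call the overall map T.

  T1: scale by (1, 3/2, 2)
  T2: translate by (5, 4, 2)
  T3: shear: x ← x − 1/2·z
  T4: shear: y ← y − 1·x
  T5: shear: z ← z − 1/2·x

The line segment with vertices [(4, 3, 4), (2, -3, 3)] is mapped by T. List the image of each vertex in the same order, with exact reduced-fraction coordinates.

T1 scale by (1, 3/2, 2): (4, 3, 4) → (4, 9/2, 8); (2, -3, 3) → (2, -9/2, 6)
T2 translate by (5, 4, 2): (4, 9/2, 8) → (9, 17/2, 10); (2, -9/2, 6) → (7, -1/2, 8)
T3 shear: x ← x − 1/2·z: (9, 17/2, 10) → (4, 17/2, 10); (7, -1/2, 8) → (3, -1/2, 8)
T4 shear: y ← y − 1·x: (4, 17/2, 10) → (4, 9/2, 10); (3, -1/2, 8) → (3, -7/2, 8)
T5 shear: z ← z − 1/2·x: (4, 9/2, 10) → (4, 9/2, 8); (3, -7/2, 8) → (3, -7/2, 13/2)

image vertices: (4, 9/2, 8), (3, -7/2, 13/2)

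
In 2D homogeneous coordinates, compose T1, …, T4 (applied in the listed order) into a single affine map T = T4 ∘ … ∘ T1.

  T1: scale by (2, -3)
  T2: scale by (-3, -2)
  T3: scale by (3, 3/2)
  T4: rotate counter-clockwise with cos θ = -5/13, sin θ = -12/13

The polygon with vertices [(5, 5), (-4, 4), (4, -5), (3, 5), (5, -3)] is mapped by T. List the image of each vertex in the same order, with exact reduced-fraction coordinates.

image vertices: (990/13, 855/13), (72/13, -1044/13), (-180/13, 1089/13), (810/13, 423/13), (126/13, 1215/13)

T1 scale by (2, -3): (5, 5) → (10, -15); (-4, 4) → (-8, -12); (4, -5) → (8, 15); (3, 5) → (6, -15); (5, -3) → (10, 9)
T2 scale by (-3, -2): (10, -15) → (-30, 30); (-8, -12) → (24, 24); (8, 15) → (-24, -30); (6, -15) → (-18, 30); (10, 9) → (-30, -18)
T3 scale by (3, 3/2): (-30, 30) → (-90, 45); (24, 24) → (72, 36); (-24, -30) → (-72, -45); (-18, 30) → (-54, 45); (-30, -18) → (-90, -27)
T4 rotate counter-clockwise with cos θ = -5/13, sin θ = -12/13: (-90, 45) → (990/13, 855/13); (72, 36) → (72/13, -1044/13); (-72, -45) → (-180/13, 1089/13); (-54, 45) → (810/13, 423/13); (-90, -27) → (126/13, 1215/13)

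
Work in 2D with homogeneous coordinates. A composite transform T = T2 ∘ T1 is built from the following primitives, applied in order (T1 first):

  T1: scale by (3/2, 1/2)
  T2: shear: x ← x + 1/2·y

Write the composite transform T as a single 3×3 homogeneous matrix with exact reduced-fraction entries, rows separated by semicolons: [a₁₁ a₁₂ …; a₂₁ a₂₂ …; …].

T = [3/2 1/4 0; 0 1/2 0; 0 0 1]

T1 = [3/2 0 0; 0 1/2 0; 0 0 1]
T2·T1 = [3/2 1/4 0; 0 1/2 0; 0 0 1]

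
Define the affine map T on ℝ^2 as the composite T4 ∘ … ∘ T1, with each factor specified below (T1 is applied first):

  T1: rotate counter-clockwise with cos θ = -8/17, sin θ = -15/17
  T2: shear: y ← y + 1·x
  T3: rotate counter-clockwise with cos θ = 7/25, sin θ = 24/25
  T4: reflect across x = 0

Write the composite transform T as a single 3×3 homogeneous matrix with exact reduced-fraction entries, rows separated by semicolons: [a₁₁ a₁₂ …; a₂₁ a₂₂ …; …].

T = [-496/425 63/425 0; -353/425 409/425 0; 0 0 1]

T1 = [-8/17 15/17 0; -15/17 -8/17 0; 0 0 1]
T2·T1 = [-8/17 15/17 0; -23/17 7/17 0; 0 0 1]
T3·…·T1 = [496/425 -63/425 0; -353/425 409/425 0; 0 0 1]
T4·…·T1 = [-496/425 63/425 0; -353/425 409/425 0; 0 0 1]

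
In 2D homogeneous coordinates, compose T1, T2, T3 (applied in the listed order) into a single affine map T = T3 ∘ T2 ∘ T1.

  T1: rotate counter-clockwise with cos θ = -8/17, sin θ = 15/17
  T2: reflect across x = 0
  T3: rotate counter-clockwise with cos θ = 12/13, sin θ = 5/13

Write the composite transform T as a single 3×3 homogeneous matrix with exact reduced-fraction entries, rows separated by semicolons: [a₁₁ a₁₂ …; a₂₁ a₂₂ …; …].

T = [21/221 220/221 0; 220/221 -21/221 0; 0 0 1]

T1 = [-8/17 -15/17 0; 15/17 -8/17 0; 0 0 1]
T2·T1 = [8/17 15/17 0; 15/17 -8/17 0; 0 0 1]
T3·…·T1 = [21/221 220/221 0; 220/221 -21/221 0; 0 0 1]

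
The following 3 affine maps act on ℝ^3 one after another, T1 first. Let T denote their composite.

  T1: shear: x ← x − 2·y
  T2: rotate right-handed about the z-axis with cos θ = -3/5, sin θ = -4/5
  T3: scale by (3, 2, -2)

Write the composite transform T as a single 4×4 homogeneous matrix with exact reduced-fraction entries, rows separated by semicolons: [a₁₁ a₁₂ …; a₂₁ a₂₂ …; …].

T1 = [1 -2 0 0; 0 1 0 0; 0 0 1 0; 0 0 0 1]
T2·T1 = [-3/5 2 0 0; -4/5 1 0 0; 0 0 1 0; 0 0 0 1]
T3·…·T1 = [-9/5 6 0 0; -8/5 2 0 0; 0 0 -2 0; 0 0 0 1]

T = [-9/5 6 0 0; -8/5 2 0 0; 0 0 -2 0; 0 0 0 1]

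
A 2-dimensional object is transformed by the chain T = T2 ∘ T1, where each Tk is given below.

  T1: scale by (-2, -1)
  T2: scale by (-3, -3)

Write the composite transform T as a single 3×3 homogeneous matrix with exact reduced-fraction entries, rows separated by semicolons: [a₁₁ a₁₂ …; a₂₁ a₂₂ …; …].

T = [6 0 0; 0 3 0; 0 0 1]

T1 = [-2 0 0; 0 -1 0; 0 0 1]
T2·T1 = [6 0 0; 0 3 0; 0 0 1]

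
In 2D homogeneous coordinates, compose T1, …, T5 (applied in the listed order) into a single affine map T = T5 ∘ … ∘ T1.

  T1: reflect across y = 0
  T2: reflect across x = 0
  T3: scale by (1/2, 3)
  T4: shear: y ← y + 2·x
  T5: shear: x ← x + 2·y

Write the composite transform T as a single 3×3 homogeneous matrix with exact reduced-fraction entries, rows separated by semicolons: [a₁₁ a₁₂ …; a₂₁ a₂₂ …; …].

T = [-5/2 -6 0; -1 -3 0; 0 0 1]

T1 = [1 0 0; 0 -1 0; 0 0 1]
T2·T1 = [-1 0 0; 0 -1 0; 0 0 1]
T3·…·T1 = [-1/2 0 0; 0 -3 0; 0 0 1]
T4·…·T1 = [-1/2 0 0; -1 -3 0; 0 0 1]
T5·…·T1 = [-5/2 -6 0; -1 -3 0; 0 0 1]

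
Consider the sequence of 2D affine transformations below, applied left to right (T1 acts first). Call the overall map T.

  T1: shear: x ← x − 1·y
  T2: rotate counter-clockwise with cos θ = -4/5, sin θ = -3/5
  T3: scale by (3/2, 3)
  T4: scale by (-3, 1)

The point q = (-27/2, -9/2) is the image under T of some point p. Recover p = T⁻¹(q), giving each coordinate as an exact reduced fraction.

p = (3/2, 3)

T1 = [1 -1 0; 0 1 0; 0 0 1]
T2·T1 = [-4/5 7/5 0; -3/5 -1/5 0; 0 0 1]
T3·…·T1 = [-6/5 21/10 0; -9/5 -3/5 0; 0 0 1]
T4·…·T1 = [18/5 -63/10 0; -9/5 -3/5 0; 0 0 1]
det M = -27/2; M⁻¹ = [2/45 -7/15 0; -2/15 -4/15 0; 0 0 1]
M⁻¹ · (-27/2, -9/2)ᵀ = (3/2, 3)ᵀ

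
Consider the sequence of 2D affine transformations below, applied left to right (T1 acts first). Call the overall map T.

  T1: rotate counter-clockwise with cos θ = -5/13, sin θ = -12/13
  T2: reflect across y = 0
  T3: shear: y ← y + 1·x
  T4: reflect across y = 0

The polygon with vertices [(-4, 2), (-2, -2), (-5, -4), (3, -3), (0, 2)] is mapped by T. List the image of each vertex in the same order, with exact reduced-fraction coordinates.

T1 rotate counter-clockwise with cos θ = -5/13, sin θ = -12/13: (-4, 2) → (44/13, 38/13); (-2, -2) → (-14/13, 34/13); (-5, -4) → (-23/13, 80/13); (3, -3) → (-51/13, -21/13); (0, 2) → (24/13, -10/13)
T2 reflect across y = 0: (44/13, 38/13) → (44/13, -38/13); (-14/13, 34/13) → (-14/13, -34/13); (-23/13, 80/13) → (-23/13, -80/13); (-51/13, -21/13) → (-51/13, 21/13); (24/13, -10/13) → (24/13, 10/13)
T3 shear: y ← y + 1·x: (44/13, -38/13) → (44/13, 6/13); (-14/13, -34/13) → (-14/13, -48/13); (-23/13, -80/13) → (-23/13, -103/13); (-51/13, 21/13) → (-51/13, -30/13); (24/13, 10/13) → (24/13, 34/13)
T4 reflect across y = 0: (44/13, 6/13) → (44/13, -6/13); (-14/13, -48/13) → (-14/13, 48/13); (-23/13, -103/13) → (-23/13, 103/13); (-51/13, -30/13) → (-51/13, 30/13); (24/13, 34/13) → (24/13, -34/13)

image vertices: (44/13, -6/13), (-14/13, 48/13), (-23/13, 103/13), (-51/13, 30/13), (24/13, -34/13)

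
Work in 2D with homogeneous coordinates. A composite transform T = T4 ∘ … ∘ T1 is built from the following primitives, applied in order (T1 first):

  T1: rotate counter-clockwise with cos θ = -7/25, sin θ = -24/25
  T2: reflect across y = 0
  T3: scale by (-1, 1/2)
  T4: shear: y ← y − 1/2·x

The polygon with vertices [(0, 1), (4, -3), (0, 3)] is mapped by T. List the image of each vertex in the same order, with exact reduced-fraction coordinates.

image vertices: (-24/25, 31/50), (4, -1/2), (-72/25, 93/50)

T1 rotate counter-clockwise with cos θ = -7/25, sin θ = -24/25: (0, 1) → (24/25, -7/25); (4, -3) → (-4, -3); (0, 3) → (72/25, -21/25)
T2 reflect across y = 0: (24/25, -7/25) → (24/25, 7/25); (-4, -3) → (-4, 3); (72/25, -21/25) → (72/25, 21/25)
T3 scale by (-1, 1/2): (24/25, 7/25) → (-24/25, 7/50); (-4, 3) → (4, 3/2); (72/25, 21/25) → (-72/25, 21/50)
T4 shear: y ← y − 1/2·x: (-24/25, 7/50) → (-24/25, 31/50); (4, 3/2) → (4, -1/2); (-72/25, 21/50) → (-72/25, 93/50)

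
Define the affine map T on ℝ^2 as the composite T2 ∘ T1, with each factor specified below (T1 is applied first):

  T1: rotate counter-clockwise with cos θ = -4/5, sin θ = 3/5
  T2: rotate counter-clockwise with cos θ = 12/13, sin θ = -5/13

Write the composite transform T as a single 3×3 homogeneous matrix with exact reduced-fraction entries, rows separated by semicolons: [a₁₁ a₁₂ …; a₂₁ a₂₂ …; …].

T1 = [-4/5 -3/5 0; 3/5 -4/5 0; 0 0 1]
T2·T1 = [-33/65 -56/65 0; 56/65 -33/65 0; 0 0 1]

T = [-33/65 -56/65 0; 56/65 -33/65 0; 0 0 1]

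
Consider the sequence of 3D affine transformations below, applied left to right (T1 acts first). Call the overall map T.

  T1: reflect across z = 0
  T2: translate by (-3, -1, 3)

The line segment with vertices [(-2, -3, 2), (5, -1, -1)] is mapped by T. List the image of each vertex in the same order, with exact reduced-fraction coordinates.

T1 reflect across z = 0: (-2, -3, 2) → (-2, -3, -2); (5, -1, -1) → (5, -1, 1)
T2 translate by (-3, -1, 3): (-2, -3, -2) → (-5, -4, 1); (5, -1, 1) → (2, -2, 4)

image vertices: (-5, -4, 1), (2, -2, 4)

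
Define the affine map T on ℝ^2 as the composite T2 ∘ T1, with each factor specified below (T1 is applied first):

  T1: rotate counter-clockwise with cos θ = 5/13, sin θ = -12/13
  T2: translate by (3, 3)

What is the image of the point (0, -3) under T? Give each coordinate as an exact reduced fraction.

T1 rotate counter-clockwise with cos θ = 5/13, sin θ = -12/13: (0, -3) → (-36/13, -15/13)
T2 translate by (3, 3): (-36/13, -15/13) → (3/13, 24/13)

T(p) = (3/13, 24/13)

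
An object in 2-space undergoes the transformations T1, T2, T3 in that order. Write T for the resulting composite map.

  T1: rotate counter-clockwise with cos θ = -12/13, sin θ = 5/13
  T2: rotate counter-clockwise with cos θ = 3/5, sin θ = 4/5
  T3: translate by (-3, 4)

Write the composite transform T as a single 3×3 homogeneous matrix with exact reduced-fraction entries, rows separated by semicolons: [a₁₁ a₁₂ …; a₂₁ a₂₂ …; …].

T = [-56/65 33/65 -3; -33/65 -56/65 4; 0 0 1]

T1 = [-12/13 -5/13 0; 5/13 -12/13 0; 0 0 1]
T2·T1 = [-56/65 33/65 0; -33/65 -56/65 0; 0 0 1]
T3·…·T1 = [-56/65 33/65 -3; -33/65 -56/65 4; 0 0 1]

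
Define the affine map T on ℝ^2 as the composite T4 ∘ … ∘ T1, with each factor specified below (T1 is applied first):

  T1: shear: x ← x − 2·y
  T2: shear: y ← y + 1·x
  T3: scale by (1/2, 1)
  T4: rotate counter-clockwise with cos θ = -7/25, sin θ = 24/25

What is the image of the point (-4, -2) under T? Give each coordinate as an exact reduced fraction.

T(p) = (48/25, 14/25)

T1 shear: x ← x − 2·y: (-4, -2) → (0, -2)
T2 shear: y ← y + 1·x: (0, -2) → (0, -2)
T3 scale by (1/2, 1): (0, -2) → (0, -2)
T4 rotate counter-clockwise with cos θ = -7/25, sin θ = 24/25: (0, -2) → (48/25, 14/25)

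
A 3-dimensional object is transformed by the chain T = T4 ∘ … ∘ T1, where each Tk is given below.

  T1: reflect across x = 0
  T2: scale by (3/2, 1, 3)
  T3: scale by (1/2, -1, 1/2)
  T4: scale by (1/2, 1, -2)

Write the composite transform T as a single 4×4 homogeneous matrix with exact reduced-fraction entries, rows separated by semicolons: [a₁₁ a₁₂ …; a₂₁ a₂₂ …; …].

T1 = [-1 0 0 0; 0 1 0 0; 0 0 1 0; 0 0 0 1]
T2·T1 = [-3/2 0 0 0; 0 1 0 0; 0 0 3 0; 0 0 0 1]
T3·…·T1 = [-3/4 0 0 0; 0 -1 0 0; 0 0 3/2 0; 0 0 0 1]
T4·…·T1 = [-3/8 0 0 0; 0 -1 0 0; 0 0 -3 0; 0 0 0 1]

T = [-3/8 0 0 0; 0 -1 0 0; 0 0 -3 0; 0 0 0 1]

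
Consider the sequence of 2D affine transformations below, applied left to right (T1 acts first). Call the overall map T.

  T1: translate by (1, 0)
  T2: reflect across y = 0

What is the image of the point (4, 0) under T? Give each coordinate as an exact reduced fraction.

T(p) = (5, 0)

T1 translate by (1, 0): (4, 0) → (5, 0)
T2 reflect across y = 0: (5, 0) → (5, 0)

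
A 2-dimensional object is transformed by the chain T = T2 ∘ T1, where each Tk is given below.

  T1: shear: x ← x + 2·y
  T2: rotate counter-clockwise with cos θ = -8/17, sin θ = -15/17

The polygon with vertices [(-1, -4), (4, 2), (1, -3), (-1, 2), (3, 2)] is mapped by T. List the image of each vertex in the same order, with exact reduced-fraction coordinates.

image vertices: (12/17, 167/17), (-2, -8), (-5/17, 99/17), (6/17, -61/17), (-26/17, -121/17)

T1 shear: x ← x + 2·y: (-1, -4) → (-9, -4); (4, 2) → (8, 2); (1, -3) → (-5, -3); (-1, 2) → (3, 2); (3, 2) → (7, 2)
T2 rotate counter-clockwise with cos θ = -8/17, sin θ = -15/17: (-9, -4) → (12/17, 167/17); (8, 2) → (-2, -8); (-5, -3) → (-5/17, 99/17); (3, 2) → (6/17, -61/17); (7, 2) → (-26/17, -121/17)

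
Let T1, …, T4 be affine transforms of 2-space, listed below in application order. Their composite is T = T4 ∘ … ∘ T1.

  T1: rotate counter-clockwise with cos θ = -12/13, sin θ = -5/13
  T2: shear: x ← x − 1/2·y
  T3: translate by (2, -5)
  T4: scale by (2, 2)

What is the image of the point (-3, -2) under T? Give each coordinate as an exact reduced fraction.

T(p) = (5, -4)

T1 rotate counter-clockwise with cos θ = -12/13, sin θ = -5/13: (-3, -2) → (2, 3)
T2 shear: x ← x − 1/2·y: (2, 3) → (1/2, 3)
T3 translate by (2, -5): (1/2, 3) → (5/2, -2)
T4 scale by (2, 2): (5/2, -2) → (5, -4)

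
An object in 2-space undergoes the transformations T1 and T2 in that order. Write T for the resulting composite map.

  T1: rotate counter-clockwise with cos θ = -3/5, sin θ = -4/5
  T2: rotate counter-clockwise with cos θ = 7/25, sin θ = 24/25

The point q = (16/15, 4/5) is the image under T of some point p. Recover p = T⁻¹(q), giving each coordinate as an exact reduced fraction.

p = (0, 4/3)

T1 = [-3/5 4/5 0; -4/5 -3/5 0; 0 0 1]
T2·T1 = [3/5 4/5 0; -4/5 3/5 0; 0 0 1]
det M = 1; M⁻¹ = [3/5 -4/5 0; 4/5 3/5 0; 0 0 1]
M⁻¹ · (16/15, 4/5)ᵀ = (0, 4/3)ᵀ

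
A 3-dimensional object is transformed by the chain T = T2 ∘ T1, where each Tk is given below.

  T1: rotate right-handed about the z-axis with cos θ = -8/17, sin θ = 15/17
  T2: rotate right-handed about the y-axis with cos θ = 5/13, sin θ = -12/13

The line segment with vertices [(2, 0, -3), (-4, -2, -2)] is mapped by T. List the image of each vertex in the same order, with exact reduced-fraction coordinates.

T1 rotate right-handed about the z-axis with cos θ = -8/17, sin θ = 15/17: (2, 0, -3) → (-16/17, 30/17, -3); (-4, -2, -2) → (62/17, -44/17, -2)
T2 rotate right-handed about the y-axis with cos θ = 5/13, sin θ = -12/13: (-16/17, 30/17, -3) → (532/221, 30/17, -447/221); (62/17, -44/17, -2) → (718/221, -44/17, 574/221)

image vertices: (532/221, 30/17, -447/221), (718/221, -44/17, 574/221)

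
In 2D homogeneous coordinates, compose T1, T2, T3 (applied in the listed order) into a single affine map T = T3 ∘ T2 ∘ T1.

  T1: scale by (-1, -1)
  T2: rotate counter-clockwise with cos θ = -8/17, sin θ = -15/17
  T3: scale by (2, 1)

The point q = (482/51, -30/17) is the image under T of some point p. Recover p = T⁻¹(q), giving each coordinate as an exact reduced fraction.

T1 = [-1 0 0; 0 -1 0; 0 0 1]
T2·T1 = [8/17 -15/17 0; 15/17 8/17 0; 0 0 1]
T3·…·T1 = [16/17 -30/17 0; 15/17 8/17 0; 0 0 1]
det M = 2; M⁻¹ = [4/17 15/17 0; -15/34 8/17 0; 0 0 1]
M⁻¹ · (482/51, -30/17)ᵀ = (2/3, -5)ᵀ

p = (2/3, -5)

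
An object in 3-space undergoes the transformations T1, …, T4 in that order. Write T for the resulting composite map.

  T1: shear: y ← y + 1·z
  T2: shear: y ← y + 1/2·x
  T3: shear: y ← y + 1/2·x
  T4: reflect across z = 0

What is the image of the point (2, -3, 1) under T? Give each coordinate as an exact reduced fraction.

T1 shear: y ← y + 1·z: (2, -3, 1) → (2, -2, 1)
T2 shear: y ← y + 1/2·x: (2, -2, 1) → (2, -1, 1)
T3 shear: y ← y + 1/2·x: (2, -1, 1) → (2, 0, 1)
T4 reflect across z = 0: (2, 0, 1) → (2, 0, -1)

T(p) = (2, 0, -1)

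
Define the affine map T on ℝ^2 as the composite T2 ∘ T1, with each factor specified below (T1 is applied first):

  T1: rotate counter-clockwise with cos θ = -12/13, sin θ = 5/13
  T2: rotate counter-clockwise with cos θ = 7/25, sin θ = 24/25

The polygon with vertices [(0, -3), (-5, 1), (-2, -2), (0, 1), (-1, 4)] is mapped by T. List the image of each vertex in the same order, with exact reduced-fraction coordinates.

T1 rotate counter-clockwise with cos θ = -12/13, sin θ = 5/13: (0, -3) → (15/13, 36/13); (-5, 1) → (55/13, -37/13); (-2, -2) → (34/13, 14/13); (0, 1) → (-5/13, -12/13); (-1, 4) → (-8/13, -53/13)
T2 rotate counter-clockwise with cos θ = 7/25, sin θ = 24/25: (15/13, 36/13) → (-759/325, 612/325); (55/13, -37/13) → (1273/325, 1061/325); (34/13, 14/13) → (-98/325, 914/325); (-5/13, -12/13) → (253/325, -204/325); (-8/13, -53/13) → (1216/325, -563/325)

image vertices: (-759/325, 612/325), (1273/325, 1061/325), (-98/325, 914/325), (253/325, -204/325), (1216/325, -563/325)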